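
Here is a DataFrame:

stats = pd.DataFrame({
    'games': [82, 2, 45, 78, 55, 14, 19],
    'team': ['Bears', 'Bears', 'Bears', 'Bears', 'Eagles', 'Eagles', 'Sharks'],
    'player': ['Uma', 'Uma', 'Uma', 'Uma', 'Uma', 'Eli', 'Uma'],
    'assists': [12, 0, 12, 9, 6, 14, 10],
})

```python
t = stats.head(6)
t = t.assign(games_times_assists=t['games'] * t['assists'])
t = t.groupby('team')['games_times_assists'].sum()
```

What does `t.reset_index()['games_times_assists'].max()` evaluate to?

take first 6 rows:
   games    team player  assists
0     82   Bears    Uma       12
1      2   Bears    Uma        0
2     45   Bears    Uma       12
3     78   Bears    Uma        9
4     55  Eagles    Uma        6
5     14  Eagles    Eli       14
add column games_times_assists = t['games'] * t['assists']:
   games    team player  assists  games_times_assists
0     82   Bears    Uma       12                  984
1      2   Bears    Uma        0                    0
2     45   Bears    Uma       12                  540
3     78   Bears    Uma        9                  702
4     55  Eagles    Uma        6                  330
5     14  Eagles    Eli       14                  196
group by team, sum of games_times_assists:
team
Bears     2226
Eagles     526
Name: games_times_assists, dtype: int64
reset_index():
     team  games_times_assists
0   Bears                 2226
1  Eagles                  526
Hence 2226.

2226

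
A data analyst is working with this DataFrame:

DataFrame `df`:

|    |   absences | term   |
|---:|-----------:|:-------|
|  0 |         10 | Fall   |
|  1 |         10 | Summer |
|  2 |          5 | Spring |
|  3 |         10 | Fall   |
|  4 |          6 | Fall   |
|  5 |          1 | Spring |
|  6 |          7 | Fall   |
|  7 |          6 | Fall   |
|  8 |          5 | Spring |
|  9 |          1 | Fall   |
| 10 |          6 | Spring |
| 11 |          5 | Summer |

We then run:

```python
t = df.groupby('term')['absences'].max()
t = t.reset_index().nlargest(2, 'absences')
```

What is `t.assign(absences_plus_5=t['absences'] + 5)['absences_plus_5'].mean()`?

15.0

group by term, max of absences:
term
Fall      10
Spring     6
Summer    10
Name: absences, dtype: int64
reset_index():
     term  absences
0    Fall        10
1  Spring         6
2  Summer        10
take 2 rows with largest absences:
     term  absences
0    Fall        10
2  Summer        10
add column absences_plus_5 = t['absences'] + 5:
     term  absences  absences_plus_5
0    Fall        10               15
2  Summer        10               15
The mean of column 'absences_plus_5' is 15.0.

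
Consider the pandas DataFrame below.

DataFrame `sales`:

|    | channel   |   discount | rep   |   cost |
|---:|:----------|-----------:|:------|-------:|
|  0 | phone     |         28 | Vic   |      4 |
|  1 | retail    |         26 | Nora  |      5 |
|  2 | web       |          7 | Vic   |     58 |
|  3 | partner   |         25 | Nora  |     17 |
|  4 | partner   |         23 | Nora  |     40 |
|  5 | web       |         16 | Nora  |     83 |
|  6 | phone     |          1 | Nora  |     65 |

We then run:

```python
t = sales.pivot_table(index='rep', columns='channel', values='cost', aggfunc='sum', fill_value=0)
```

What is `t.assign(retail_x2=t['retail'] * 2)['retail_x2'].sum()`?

pivot: rows=rep, cols=channel, sum(cost):
channel  partner  phone  retail  web
rep                                 
Nora          57     65       5   83
Vic            0      4       0   58
add column retail_x2 = t['retail'] * 2:
channel  partner  phone  retail  web  retail_x2
rep                                            
Nora          57     65       5   83         10
Vic            0      4       0   58          0

10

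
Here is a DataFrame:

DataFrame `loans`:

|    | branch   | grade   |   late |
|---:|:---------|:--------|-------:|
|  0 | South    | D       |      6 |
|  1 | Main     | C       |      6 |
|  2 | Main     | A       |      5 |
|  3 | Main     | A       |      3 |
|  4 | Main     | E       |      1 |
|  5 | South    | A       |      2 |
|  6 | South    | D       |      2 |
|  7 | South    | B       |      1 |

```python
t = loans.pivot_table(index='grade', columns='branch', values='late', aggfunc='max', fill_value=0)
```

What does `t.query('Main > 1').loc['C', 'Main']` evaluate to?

6

pivot: rows=grade, cols=branch, max(late):
branch  Main  South
grade              
A          5      2
B          0      1
C          6      0
D          0      6
E          1      0
filter rows where Main > 1:
branch  Main  South
grade              
A          5      2
C          6      0
Reading off the value at row 'C', column 'Main', we get 6.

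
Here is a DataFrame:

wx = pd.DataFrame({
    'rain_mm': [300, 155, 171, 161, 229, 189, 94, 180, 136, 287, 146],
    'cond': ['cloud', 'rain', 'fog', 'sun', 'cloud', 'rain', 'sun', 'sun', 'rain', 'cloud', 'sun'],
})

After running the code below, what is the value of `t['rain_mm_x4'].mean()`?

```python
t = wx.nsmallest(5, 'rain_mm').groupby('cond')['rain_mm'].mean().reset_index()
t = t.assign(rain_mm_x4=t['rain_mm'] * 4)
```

558.333333333

take 5 rows with smallest rain_mm:
    rain_mm  cond
6        94   sun
8       136  rain
10      146   sun
1       155  rain
3       161   sun
group by cond, mean of rain_mm:
cond
rain    145.500000
sun     133.666667
Name: rain_mm, dtype: float64
reset_index():
   cond     rain_mm
0  rain  145.500000
1   sun  133.666667
add column rain_mm_x4 = t['rain_mm'] * 4:
   cond     rain_mm  rain_mm_x4
0  rain  145.500000  582.000000
1   sun  133.666667  534.666667
Reading off the mean of column 'rain_mm_x4', we get 558.333333333.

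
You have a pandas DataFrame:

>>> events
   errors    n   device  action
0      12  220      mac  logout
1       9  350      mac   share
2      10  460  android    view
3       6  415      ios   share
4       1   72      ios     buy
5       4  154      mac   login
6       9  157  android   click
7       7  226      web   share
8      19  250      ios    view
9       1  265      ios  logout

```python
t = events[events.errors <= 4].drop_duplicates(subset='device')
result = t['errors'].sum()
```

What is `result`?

5

filter rows where errors <= 4:
   errors    n device  action
4       1   72    ios     buy
5       4  154    mac   login
9       1  265    ios  logout
drop duplicate device (keep=first):
   errors    n device action
4       1   72    ios    buy
5       4  154    mac  login
sum of column 'errors' → 5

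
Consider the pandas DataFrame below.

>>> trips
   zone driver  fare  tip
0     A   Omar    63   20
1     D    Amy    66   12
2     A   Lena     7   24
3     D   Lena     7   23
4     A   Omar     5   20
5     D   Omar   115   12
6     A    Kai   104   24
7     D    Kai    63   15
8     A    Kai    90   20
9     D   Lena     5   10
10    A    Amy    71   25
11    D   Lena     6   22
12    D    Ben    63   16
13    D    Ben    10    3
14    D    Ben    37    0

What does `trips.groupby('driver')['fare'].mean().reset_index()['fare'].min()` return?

group by driver, mean of fare:
driver
Amy     68.500000
Ben     36.666667
Kai     85.666667
Lena     6.250000
Omar    61.000000
Name: fare, dtype: float64
reset_index():
  driver       fare
0    Amy  68.500000
1    Ben  36.666667
2    Kai  85.666667
3   Lena   6.250000
4   Omar  61.000000

6.25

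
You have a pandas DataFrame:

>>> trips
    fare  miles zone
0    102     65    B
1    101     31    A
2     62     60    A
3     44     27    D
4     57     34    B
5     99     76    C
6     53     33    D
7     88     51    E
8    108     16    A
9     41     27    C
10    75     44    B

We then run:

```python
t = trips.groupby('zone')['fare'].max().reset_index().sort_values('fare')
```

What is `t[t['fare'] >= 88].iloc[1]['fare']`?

99

group by zone, max of fare:
zone
A    108
B    102
C     99
D     53
E     88
Name: fare, dtype: int64
reset_index():
  zone  fare
0    A   108
1    B   102
2    C    99
3    D    53
4    E    88
sort by fare:
  zone  fare
3    D    53
4    E    88
2    C    99
1    B   102
0    A   108
filter rows where fare >= 88:
  zone  fare
4    E    88
2    C    99
1    B   102
0    A   108
So iloc[1]['fare'] = 99.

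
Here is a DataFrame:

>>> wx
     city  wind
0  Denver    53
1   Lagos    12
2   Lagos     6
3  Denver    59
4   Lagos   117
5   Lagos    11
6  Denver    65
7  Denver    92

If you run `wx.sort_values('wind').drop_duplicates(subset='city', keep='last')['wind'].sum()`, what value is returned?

209

sort by wind:
     city  wind
2   Lagos     6
5   Lagos    11
1   Lagos    12
0  Denver    53
3  Denver    59
6  Denver    65
7  Denver    92
4   Lagos   117
drop duplicate city (keep=last):
     city  wind
7  Denver    92
4   Lagos   117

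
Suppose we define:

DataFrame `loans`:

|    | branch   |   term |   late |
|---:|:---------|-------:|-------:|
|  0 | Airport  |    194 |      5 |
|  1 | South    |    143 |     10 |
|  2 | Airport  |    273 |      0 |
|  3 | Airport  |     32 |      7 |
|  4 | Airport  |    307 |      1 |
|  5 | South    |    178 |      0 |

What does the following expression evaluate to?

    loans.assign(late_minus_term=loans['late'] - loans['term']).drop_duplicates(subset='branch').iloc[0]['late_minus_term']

-189

add column late_minus_term = loans['late'] - loans['term']:
    branch  term  late  late_minus_term
0  Airport   194     5             -189
1    South   143    10             -133
2  Airport   273     0             -273
3  Airport    32     7              -25
4  Airport   307     1             -306
5    South   178     0             -178
drop duplicate branch (keep=first):
    branch  term  late  late_minus_term
0  Airport   194     5             -189
1    South   143    10             -133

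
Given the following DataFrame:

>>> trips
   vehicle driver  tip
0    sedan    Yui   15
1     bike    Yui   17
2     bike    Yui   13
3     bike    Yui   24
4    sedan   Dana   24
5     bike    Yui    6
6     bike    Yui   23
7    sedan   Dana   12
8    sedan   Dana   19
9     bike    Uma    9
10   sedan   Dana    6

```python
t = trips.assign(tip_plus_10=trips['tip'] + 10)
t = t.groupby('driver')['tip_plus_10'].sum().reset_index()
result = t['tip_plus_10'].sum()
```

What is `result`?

add column tip_plus_10 = trips['tip'] + 10:
   vehicle driver  tip  tip_plus_10
0    sedan    Yui   15           25
1     bike    Yui   17           27
2     bike    Yui   13           23
3     bike    Yui   24           34
4    sedan   Dana   24           34
5     bike    Yui    6           16
6     bike    Yui   23           33
7    sedan   Dana   12           22
8    sedan   Dana   19           29
9     bike    Uma    9           19
10   sedan   Dana    6           16
group by driver, sum of tip_plus_10:
driver
Dana    101
Uma      19
Yui     158
Name: tip_plus_10, dtype: int64
reset_index():
  driver  tip_plus_10
0   Dana          101
1    Uma           19
2    Yui          158
So sum() = 278.

278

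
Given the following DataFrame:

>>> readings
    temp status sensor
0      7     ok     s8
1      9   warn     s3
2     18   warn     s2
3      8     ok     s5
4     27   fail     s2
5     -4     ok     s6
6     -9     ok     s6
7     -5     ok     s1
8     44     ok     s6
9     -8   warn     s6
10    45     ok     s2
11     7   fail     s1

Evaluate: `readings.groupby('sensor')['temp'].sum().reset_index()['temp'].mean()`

23.1666666667

group by sensor, sum of temp:
sensor
s1     2
s2    90
s3     9
s5     8
s6    23
s8     7
Name: temp, dtype: int64
reset_index():
  sensor  temp
0     s1     2
1     s2    90
2     s3     9
3     s5     8
4     s6    23
5     s8     7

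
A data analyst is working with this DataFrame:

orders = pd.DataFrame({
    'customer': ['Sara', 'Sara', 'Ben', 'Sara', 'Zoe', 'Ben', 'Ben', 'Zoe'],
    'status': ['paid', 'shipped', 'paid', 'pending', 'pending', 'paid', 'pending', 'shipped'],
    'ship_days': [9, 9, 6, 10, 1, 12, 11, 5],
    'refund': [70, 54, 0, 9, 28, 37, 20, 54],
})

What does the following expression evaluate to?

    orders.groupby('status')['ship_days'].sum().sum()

group by status, sum of ship_days:
status
paid       27
pending    22
shipped    14
Name: ship_days, dtype: int64
Hence 63.

63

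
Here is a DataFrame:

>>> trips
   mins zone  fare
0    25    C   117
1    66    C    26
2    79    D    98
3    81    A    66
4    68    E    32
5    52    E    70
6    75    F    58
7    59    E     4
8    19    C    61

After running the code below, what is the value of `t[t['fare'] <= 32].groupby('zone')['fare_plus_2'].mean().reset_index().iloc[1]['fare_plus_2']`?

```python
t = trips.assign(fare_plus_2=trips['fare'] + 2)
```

add column fare_plus_2 = trips['fare'] + 2:
   mins zone  fare  fare_plus_2
0    25    C   117          119
1    66    C    26           28
2    79    D    98          100
3    81    A    66           68
4    68    E    32           34
5    52    E    70           72
6    75    F    58           60
7    59    E     4            6
8    19    C    61           63
filter rows where fare <= 32:
   mins zone  fare  fare_plus_2
1    66    C    26           28
4    68    E    32           34
7    59    E     4            6
group by zone, mean of fare_plus_2:
zone
C    28.0
E    20.0
Name: fare_plus_2, dtype: float64
reset_index():
  zone  fare_plus_2
0    C         28.0
1    E         20.0

20.0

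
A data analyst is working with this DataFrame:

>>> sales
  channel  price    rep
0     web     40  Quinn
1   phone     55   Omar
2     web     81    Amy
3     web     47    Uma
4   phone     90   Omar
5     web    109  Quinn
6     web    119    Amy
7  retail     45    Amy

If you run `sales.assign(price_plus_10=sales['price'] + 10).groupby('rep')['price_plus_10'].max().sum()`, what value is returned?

405

add column price_plus_10 = sales['price'] + 10:
  channel  price    rep  price_plus_10
0     web     40  Quinn             50
1   phone     55   Omar             65
2     web     81    Amy             91
3     web     47    Uma             57
4   phone     90   Omar            100
5     web    109  Quinn            119
6     web    119    Amy            129
7  retail     45    Amy             55
group by rep, max of price_plus_10:
rep
Amy      129
Omar     100
Quinn    119
Uma       57
Name: price_plus_10, dtype: int64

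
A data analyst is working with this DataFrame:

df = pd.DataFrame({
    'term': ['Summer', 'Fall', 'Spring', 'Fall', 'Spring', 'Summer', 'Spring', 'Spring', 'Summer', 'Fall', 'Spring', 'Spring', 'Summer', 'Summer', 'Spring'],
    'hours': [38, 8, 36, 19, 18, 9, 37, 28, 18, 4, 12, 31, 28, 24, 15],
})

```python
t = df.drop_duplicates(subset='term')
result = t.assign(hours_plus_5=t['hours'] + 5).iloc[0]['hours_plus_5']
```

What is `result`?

43

drop duplicate term (keep=first):
     term  hours
0  Summer     38
1    Fall      8
2  Spring     36
add column hours_plus_5 = t['hours'] + 5:
     term  hours  hours_plus_5
0  Summer     38            43
1    Fall      8            13
2  Spring     36            41
value at position 0, column 'hours_plus_5' → 43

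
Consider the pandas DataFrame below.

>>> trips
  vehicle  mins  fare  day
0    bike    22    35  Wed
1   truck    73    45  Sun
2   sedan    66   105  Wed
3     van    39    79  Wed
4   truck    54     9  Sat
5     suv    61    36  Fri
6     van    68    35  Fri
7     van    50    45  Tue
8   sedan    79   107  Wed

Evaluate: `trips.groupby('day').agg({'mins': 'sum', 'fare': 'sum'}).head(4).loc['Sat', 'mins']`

group by day: sum(mins), sum(fare):
     mins  fare
day            
Fri   129    71
Sat    54     9
Sun    73    45
Tue    50    45
Wed   206   326
take first 4 rows:
     mins  fare
day            
Fri   129    71
Sat    54     9
Sun    73    45
Tue    50    45
value at row 'Sat', column 'mins' → 54

54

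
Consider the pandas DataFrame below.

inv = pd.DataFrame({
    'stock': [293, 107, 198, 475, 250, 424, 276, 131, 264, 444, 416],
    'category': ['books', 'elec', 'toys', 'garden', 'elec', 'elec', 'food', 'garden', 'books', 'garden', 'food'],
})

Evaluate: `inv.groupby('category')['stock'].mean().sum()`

1432.83333333

group by category, mean of stock:
category
books     278.500000
elec      260.333333
food      346.000000
garden    350.000000
toys      198.000000
Name: stock, dtype: float64
So sum() = 1432.83333333.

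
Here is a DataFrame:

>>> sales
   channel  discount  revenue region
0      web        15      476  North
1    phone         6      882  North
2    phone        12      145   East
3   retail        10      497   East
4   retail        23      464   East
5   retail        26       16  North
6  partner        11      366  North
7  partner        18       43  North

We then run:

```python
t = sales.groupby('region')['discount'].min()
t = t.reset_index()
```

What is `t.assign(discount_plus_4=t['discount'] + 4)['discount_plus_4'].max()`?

group by region, min of discount:
region
East     10
North     6
Name: discount, dtype: int64
reset_index():
  region  discount
0   East        10
1  North         6
add column discount_plus_4 = t['discount'] + 4:
  region  discount  discount_plus_4
0   East        10               14
1  North         6               10
So max() = 14.

14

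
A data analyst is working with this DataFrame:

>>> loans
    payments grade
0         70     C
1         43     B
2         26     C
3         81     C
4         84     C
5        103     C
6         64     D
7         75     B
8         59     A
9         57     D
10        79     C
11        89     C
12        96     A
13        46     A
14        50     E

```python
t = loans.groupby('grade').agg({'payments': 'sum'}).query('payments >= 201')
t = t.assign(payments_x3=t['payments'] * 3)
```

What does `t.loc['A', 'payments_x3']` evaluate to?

603

group by grade, sum of payments:
       payments
grade          
A           201
B           118
C           532
D           121
E            50
filter rows where payments >= 201:
       payments
grade          
A           201
C           532
add column payments_x3 = t['payments'] * 3:
       payments  payments_x3
grade                       
A           201          603
C           532         1596
Finally, value at row 'A', column 'payments_x3' = 603.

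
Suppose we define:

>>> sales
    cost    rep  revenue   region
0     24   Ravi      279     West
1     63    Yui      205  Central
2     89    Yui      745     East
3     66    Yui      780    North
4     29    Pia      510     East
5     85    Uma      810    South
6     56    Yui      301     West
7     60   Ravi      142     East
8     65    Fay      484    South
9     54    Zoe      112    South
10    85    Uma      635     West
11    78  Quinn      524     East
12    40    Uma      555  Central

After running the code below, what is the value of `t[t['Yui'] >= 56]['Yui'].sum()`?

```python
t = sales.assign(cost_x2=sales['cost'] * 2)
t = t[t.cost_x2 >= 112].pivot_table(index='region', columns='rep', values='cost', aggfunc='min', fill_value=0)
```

add column cost_x2 = sales['cost'] * 2:
    cost    rep  revenue   region  cost_x2
0     24   Ravi      279     West       48
1     63    Yui      205  Central      126
2     89    Yui      745     East      178
3     66    Yui      780    North      132
4     29    Pia      510     East       58
5     85    Uma      810    South      170
6     56    Yui      301     West      112
7     60   Ravi      142     East      120
8     65    Fay      484    South      130
9     54    Zoe      112    South      108
10    85    Uma      635     West      170
11    78  Quinn      524     East      156
12    40    Uma      555  Central       80
filter rows where cost_x2 >= 112:
    cost    rep  revenue   region  cost_x2
1     63    Yui      205  Central      126
2     89    Yui      745     East      178
3     66    Yui      780    North      132
5     85    Uma      810    South      170
6     56    Yui      301     West      112
7     60   Ravi      142     East      120
8     65    Fay      484    South      130
10    85    Uma      635     West      170
11    78  Quinn      524     East      156
pivot: rows=region, cols=rep, min(cost):
rep      Fay  Quinn  Ravi  Uma  Yui
region                             
Central    0      0     0    0   63
East       0     78    60    0   89
North      0      0     0    0   66
South     65      0     0   85    0
West       0      0     0   85   56
filter rows where Yui >= 56:
rep      Fay  Quinn  Ravi  Uma  Yui
region                             
Central    0      0     0    0   63
East       0     78    60    0   89
North      0      0     0    0   66
West       0      0     0   85   56
Hence 274.

274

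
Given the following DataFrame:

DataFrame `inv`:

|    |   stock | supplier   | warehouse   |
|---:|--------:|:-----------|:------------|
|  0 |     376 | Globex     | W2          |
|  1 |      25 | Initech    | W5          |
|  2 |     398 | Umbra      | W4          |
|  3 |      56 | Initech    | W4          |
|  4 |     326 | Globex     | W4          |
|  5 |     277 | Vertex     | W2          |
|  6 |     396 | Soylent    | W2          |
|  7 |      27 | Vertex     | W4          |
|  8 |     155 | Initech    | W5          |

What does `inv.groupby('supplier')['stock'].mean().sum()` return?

group by supplier, mean of stock:
supplier
Globex     351.000000
Initech     78.666667
Soylent    396.000000
Umbra      398.000000
Vertex     152.000000
Name: stock, dtype: float64
Finally, sum of the resulting series = 1375.66666667.

1375.66666667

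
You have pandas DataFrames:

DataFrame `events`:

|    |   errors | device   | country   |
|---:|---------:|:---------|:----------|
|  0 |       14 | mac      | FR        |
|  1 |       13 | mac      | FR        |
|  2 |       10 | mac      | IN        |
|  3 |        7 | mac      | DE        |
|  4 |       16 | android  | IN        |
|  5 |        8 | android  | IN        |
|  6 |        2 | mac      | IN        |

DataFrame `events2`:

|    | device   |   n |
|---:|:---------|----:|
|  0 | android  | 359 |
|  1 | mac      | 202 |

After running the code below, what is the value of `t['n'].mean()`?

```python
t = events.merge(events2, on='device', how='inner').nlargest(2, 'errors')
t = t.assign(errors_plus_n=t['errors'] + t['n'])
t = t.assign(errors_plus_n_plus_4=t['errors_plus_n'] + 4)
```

merge on 'device' (how='inner') → 7 rows:
   errors   device country    n
0      14      mac      FR  202
1      13      mac      FR  202
2      10      mac      IN  202
3       7      mac      DE  202
4      16  android      IN  359
5       8  android      IN  359
6       2      mac      IN  202
take 2 rows with largest errors:
   errors   device country    n
4      16  android      IN  359
0      14      mac      FR  202
add column errors_plus_n = t['errors'] + t['n']:
   errors   device country    n  errors_plus_n
4      16  android      IN  359            375
0      14      mac      FR  202            216
add column errors_plus_n_plus_4 = t['errors_plus_n'] + 4:
   errors   device country    n  errors_plus_n  errors_plus_n_plus_4
4      16  android      IN  359            375                   379
0      14      mac      FR  202            216                   220
The mean of column 'n' is 280.5.

280.5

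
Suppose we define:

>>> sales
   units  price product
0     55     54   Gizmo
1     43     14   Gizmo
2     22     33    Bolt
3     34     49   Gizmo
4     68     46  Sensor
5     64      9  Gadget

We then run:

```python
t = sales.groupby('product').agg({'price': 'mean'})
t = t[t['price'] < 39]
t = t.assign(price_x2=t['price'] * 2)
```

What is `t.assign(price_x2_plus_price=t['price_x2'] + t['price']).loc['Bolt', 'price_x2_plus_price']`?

99.0

group by product, mean of price:
         price
product       
Bolt      33.0
Gadget     9.0
Gizmo     39.0
Sensor    46.0
filter rows where price < 39:
         price
product       
Bolt      33.0
Gadget     9.0
add column price_x2 = t['price'] * 2:
         price  price_x2
product                 
Bolt      33.0      66.0
Gadget     9.0      18.0
add column price_x2_plus_price = t['price_x2'] + t['price']:
         price  price_x2  price_x2_plus_price
product                                      
Bolt      33.0      66.0                 99.0
Gadget     9.0      18.0                 27.0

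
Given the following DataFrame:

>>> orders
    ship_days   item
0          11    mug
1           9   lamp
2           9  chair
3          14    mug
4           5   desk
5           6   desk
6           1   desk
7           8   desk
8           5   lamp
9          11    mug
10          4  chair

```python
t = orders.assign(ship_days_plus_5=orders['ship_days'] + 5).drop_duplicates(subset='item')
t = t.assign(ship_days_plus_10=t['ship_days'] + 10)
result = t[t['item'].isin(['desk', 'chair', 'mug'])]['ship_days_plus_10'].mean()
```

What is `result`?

18.3333333333

add column ship_days_plus_5 = orders['ship_days'] + 5:
    ship_days   item  ship_days_plus_5
0          11    mug                16
1           9   lamp                14
2           9  chair                14
3          14    mug                19
4           5   desk                10
5           6   desk                11
6           1   desk                 6
7           8   desk                13
8           5   lamp                10
9          11    mug                16
10          4  chair                 9
drop duplicate item (keep=first):
   ship_days   item  ship_days_plus_5
0         11    mug                16
1          9   lamp                14
2          9  chair                14
4          5   desk                10
add column ship_days_plus_10 = t['ship_days'] + 10:
   ship_days   item  ship_days_plus_5  ship_days_plus_10
0         11    mug                16                 21
1          9   lamp                14                 19
2          9  chair                14                 19
4          5   desk                10                 15
filter rows where item in ['desk', 'chair', 'mug']:
   ship_days   item  ship_days_plus_5  ship_days_plus_10
0         11    mug                16                 21
2          9  chair                14                 19
4          5   desk                10                 15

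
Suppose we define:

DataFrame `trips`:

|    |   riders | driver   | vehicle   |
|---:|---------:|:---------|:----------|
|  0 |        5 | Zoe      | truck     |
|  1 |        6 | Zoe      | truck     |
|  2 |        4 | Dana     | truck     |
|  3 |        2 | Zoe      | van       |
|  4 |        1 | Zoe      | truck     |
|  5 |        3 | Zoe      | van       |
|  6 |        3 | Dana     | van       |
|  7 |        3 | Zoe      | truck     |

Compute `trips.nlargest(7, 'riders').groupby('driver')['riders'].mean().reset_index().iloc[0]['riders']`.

take 7 rows with largest riders:
   riders driver vehicle
1       6    Zoe   truck
0       5    Zoe   truck
2       4   Dana   truck
5       3    Zoe     van
6       3   Dana     van
7       3    Zoe   truck
3       2    Zoe     van
group by driver, mean of riders:
driver
Dana    3.5
Zoe     3.8
Name: riders, dtype: float64
reset_index():
  driver  riders
0   Dana     3.5
1    Zoe     3.8
Taking the value at position 0, column 'riders' gives 3.5.

3.5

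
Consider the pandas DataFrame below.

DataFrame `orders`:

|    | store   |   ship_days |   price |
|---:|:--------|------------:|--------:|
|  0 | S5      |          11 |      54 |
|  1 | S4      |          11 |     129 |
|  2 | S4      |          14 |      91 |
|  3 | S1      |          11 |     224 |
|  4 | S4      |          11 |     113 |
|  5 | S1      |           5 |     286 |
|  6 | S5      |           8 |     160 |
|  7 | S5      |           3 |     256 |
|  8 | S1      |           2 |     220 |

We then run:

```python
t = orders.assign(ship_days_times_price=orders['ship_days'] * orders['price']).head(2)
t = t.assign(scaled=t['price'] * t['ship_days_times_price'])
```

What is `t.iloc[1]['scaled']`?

add column ship_days_times_price = orders['ship_days'] * orders['price']:
  store  ship_days  price  ship_days_times_price
0    S5         11     54                    594
1    S4         11    129                   1419
2    S4         14     91                   1274
3    S1         11    224                   2464
4    S4         11    113                   1243
5    S1          5    286                   1430
6    S5          8    160                   1280
7    S5          3    256                    768
8    S1          2    220                    440
take first 2 rows:
  store  ship_days  price  ship_days_times_price
0    S5         11     54                    594
1    S4         11    129                   1419
add column scaled = t['price'] * t['ship_days_times_price']:
  store  ship_days  price  ship_days_times_price  scaled
0    S5         11     54                    594   32076
1    S4         11    129                   1419  183051

183051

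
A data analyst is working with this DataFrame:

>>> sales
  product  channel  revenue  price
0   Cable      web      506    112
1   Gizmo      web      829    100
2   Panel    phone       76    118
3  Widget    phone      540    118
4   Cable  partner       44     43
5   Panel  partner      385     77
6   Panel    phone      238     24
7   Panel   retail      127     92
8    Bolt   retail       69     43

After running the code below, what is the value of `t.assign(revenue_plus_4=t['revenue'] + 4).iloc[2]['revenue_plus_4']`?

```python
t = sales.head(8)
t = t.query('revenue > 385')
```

544

take first 8 rows:
  product  channel  revenue  price
0   Cable      web      506    112
1   Gizmo      web      829    100
2   Panel    phone       76    118
3  Widget    phone      540    118
4   Cable  partner       44     43
5   Panel  partner      385     77
6   Panel    phone      238     24
7   Panel   retail      127     92
filter rows where revenue > 385:
  product channel  revenue  price
0   Cable     web      506    112
1   Gizmo     web      829    100
3  Widget   phone      540    118
add column revenue_plus_4 = t['revenue'] + 4:
  product channel  revenue  price  revenue_plus_4
0   Cable     web      506    112             510
1   Gizmo     web      829    100             833
3  Widget   phone      540    118             544
Hence 544.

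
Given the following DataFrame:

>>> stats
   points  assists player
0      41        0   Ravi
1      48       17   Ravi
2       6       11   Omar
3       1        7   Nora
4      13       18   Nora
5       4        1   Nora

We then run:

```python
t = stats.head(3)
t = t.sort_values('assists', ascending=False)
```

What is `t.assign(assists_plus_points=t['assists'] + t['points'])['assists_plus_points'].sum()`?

123

take first 3 rows:
   points  assists player
0      41        0   Ravi
1      48       17   Ravi
2       6       11   Omar
sort by assists descending:
   points  assists player
1      48       17   Ravi
2       6       11   Omar
0      41        0   Ravi
add column assists_plus_points = t['assists'] + t['points']:
   points  assists player  assists_plus_points
1      48       17   Ravi                   65
2       6       11   Omar                   17
0      41        0   Ravi                   41
sum of column 'assists_plus_points' → 123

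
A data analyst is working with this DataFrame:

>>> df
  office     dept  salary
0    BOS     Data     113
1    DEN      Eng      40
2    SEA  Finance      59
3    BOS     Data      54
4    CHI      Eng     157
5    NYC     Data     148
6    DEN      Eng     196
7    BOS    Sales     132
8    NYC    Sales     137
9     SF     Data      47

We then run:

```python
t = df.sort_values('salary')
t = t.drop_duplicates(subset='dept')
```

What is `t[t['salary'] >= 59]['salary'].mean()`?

sort by salary:
  office     dept  salary
1    DEN      Eng      40
9     SF     Data      47
3    BOS     Data      54
2    SEA  Finance      59
0    BOS     Data     113
7    BOS    Sales     132
8    NYC    Sales     137
5    NYC     Data     148
4    CHI      Eng     157
6    DEN      Eng     196
drop duplicate dept (keep=first):
  office     dept  salary
1    DEN      Eng      40
9     SF     Data      47
2    SEA  Finance      59
7    BOS    Sales     132
filter rows where salary >= 59:
  office     dept  salary
2    SEA  Finance      59
7    BOS    Sales     132

95.5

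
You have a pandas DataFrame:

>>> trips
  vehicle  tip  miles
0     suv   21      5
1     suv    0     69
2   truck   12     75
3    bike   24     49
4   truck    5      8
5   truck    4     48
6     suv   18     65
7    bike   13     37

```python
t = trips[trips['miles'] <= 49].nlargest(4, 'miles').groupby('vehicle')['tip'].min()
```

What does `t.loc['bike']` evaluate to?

filter rows where miles <= 49:
  vehicle  tip  miles
0     suv   21      5
3    bike   24     49
4   truck    5      8
5   truck    4     48
7    bike   13     37
take 4 rows with largest miles:
  vehicle  tip  miles
3    bike   24     49
5   truck    4     48
7    bike   13     37
4   truck    5      8
group by vehicle, min of tip:
vehicle
bike     13
truck     4
Name: tip, dtype: int64
The value at index 'bike' is 13.

13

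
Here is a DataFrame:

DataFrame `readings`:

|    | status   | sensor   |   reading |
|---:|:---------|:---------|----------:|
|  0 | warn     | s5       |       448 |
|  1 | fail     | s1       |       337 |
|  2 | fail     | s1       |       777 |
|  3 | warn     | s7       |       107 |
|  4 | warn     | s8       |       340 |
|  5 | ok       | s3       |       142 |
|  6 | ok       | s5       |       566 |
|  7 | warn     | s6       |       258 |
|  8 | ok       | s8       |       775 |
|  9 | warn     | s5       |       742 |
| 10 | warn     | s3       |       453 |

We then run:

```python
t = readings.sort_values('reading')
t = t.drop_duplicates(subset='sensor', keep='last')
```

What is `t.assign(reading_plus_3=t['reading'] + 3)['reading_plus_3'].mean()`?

521.666666667

sort by reading:
   status sensor  reading
3    warn     s7      107
5      ok     s3      142
7    warn     s6      258
1    fail     s1      337
4    warn     s8      340
0    warn     s5      448
10   warn     s3      453
6      ok     s5      566
9    warn     s5      742
8      ok     s8      775
2    fail     s1      777
drop duplicate sensor (keep=last):
   status sensor  reading
3    warn     s7      107
7    warn     s6      258
10   warn     s3      453
9    warn     s5      742
8      ok     s8      775
2    fail     s1      777
add column reading_plus_3 = t['reading'] + 3:
   status sensor  reading  reading_plus_3
3    warn     s7      107             110
7    warn     s6      258             261
10   warn     s3      453             456
9    warn     s5      742             745
8      ok     s8      775             778
2    fail     s1      777             780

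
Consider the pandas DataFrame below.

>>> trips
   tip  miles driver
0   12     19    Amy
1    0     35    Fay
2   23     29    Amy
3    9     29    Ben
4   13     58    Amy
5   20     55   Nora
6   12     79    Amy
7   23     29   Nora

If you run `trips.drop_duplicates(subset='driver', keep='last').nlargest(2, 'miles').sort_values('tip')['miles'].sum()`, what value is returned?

drop duplicate driver (keep=last):
   tip  miles driver
1    0     35    Fay
3    9     29    Ben
6   12     79    Amy
7   23     29   Nora
take 2 rows with largest miles:
   tip  miles driver
6   12     79    Amy
1    0     35    Fay
sort by tip:
   tip  miles driver
1    0     35    Fay
6   12     79    Amy
Reading off the sum of column 'miles', we get 114.

114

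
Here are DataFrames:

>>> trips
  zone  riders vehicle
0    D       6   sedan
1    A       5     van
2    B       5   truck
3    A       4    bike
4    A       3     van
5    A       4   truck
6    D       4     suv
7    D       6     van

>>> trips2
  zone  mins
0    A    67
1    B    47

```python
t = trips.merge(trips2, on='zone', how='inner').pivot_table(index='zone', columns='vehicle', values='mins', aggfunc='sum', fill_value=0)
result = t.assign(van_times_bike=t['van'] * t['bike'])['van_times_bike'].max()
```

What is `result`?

8978

merge on 'zone' (how='inner') → 5 rows:
  zone  riders vehicle  mins
0    A       5     van    67
1    B       5   truck    47
2    A       4    bike    67
3    A       3     van    67
4    A       4   truck    67
pivot: rows=zone, cols=vehicle, sum(mins):
vehicle  bike  truck  van
zone                     
A          67     67  134
B           0     47    0
add column van_times_bike = t['van'] * t['bike']:
vehicle  bike  truck  van  van_times_bike
zone                                     
A          67     67  134            8978
B           0     47    0               0
The max of column 'van_times_bike' is 8978.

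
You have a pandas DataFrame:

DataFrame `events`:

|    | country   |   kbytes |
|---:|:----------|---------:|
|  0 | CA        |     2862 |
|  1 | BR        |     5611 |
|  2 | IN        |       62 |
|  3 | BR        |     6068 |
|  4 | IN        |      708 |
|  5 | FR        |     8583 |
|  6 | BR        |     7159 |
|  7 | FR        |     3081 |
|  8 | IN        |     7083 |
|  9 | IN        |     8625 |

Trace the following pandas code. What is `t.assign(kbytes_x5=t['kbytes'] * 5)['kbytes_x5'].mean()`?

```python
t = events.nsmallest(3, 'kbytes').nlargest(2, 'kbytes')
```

8925.0

take 3 rows with smallest kbytes:
  country  kbytes
2      IN      62
4      IN     708
0      CA    2862
take 2 rows with largest kbytes:
  country  kbytes
0      CA    2862
4      IN     708
add column kbytes_x5 = t['kbytes'] * 5:
  country  kbytes  kbytes_x5
0      CA    2862      14310
4      IN     708       3540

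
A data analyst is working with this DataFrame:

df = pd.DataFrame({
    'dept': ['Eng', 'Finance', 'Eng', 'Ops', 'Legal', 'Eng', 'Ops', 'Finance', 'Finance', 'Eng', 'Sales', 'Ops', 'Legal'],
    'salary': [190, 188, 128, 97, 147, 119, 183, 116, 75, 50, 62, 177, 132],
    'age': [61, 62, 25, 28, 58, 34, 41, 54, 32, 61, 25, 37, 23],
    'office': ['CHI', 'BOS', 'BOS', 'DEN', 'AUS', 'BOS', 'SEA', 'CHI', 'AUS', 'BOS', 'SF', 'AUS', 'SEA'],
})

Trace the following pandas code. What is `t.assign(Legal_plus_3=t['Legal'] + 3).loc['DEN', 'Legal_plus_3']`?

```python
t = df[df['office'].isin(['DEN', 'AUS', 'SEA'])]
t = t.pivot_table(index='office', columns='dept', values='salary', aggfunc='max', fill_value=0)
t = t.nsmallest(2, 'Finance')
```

filter rows where office in ['DEN', 'AUS', 'SEA']:
       dept  salary  age office
3       Ops      97   28    DEN
4     Legal     147   58    AUS
6       Ops     183   41    SEA
8   Finance      75   32    AUS
11      Ops     177   37    AUS
12    Legal     132   23    SEA
pivot: rows=office, cols=dept, max(salary):
dept    Finance  Legal  Ops
office                     
AUS          75    147  177
DEN           0      0   97
SEA           0    132  183
take 2 rows with smallest Finance:
dept    Finance  Legal  Ops
office                     
DEN           0      0   97
SEA           0    132  183
add column Legal_plus_3 = t['Legal'] + 3:
dept    Finance  Legal  Ops  Legal_plus_3
office                                   
DEN           0      0   97             3
SEA           0    132  183           135

3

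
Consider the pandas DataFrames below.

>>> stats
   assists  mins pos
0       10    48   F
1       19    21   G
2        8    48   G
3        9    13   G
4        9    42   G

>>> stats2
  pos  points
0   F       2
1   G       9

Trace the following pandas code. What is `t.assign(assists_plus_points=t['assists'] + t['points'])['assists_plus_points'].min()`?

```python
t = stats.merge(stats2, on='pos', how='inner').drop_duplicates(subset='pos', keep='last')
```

12

merge on 'pos' (how='inner') → 5 rows:
   assists  mins pos  points
0       10    48   F       2
1       19    21   G       9
2        8    48   G       9
3        9    13   G       9
4        9    42   G       9
drop duplicate pos (keep=last):
   assists  mins pos  points
0       10    48   F       2
4        9    42   G       9
add column assists_plus_points = t['assists'] + t['points']:
   assists  mins pos  points  assists_plus_points
0       10    48   F       2                   12
4        9    42   G       9                   18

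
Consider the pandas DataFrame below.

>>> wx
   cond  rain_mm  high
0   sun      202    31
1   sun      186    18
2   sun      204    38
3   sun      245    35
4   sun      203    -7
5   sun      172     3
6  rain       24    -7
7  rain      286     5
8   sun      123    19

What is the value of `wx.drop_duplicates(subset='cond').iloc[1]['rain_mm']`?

drop duplicate cond (keep=first):
   cond  rain_mm  high
0   sun      202    31
6  rain       24    -7

24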